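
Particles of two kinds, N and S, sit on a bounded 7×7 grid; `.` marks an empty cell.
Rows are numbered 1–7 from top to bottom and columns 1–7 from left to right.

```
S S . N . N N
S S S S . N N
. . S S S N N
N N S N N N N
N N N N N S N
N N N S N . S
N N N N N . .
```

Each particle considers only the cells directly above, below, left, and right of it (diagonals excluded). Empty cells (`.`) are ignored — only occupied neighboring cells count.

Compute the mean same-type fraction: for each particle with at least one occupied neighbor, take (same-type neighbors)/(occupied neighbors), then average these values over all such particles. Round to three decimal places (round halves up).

0.758

Row 1: (1,1)S 2/2 · (1,2)S 2/2 · (1,4)N 0/1 · (1,6)N 2/2 · (1,7)N 2/2
Row 2: (2,1)S 2/2 · (2,2)S 3/3 · (2,3)S 3/3 · (2,4)S 2/3 · (2,6)N 3/3 · (2,7)N 3/3
Row 3: (3,3)S 3/3 · (3,4)S 3/4 · (3,5)S 1/3 · (3,6)N 3/4 · (3,7)N 3/3
Row 4: (4,1)N 2/2 · (4,2)N 2/3 · (4,3)S 1/4 · (4,4)N 2/4 · (4,5)N 3/4 · (4,6)N 3/4 · (4,7)N 3/3
Row 5: (5,1)N 3/3 · (5,2)N 4/4 · (5,3)N 3/4 · (5,4)N 3/4 · (5,5)N 3/4 · (5,6)S 0/3 · (5,7)N 1/3
Row 6: (6,1)N 3/3 · (6,2)N 4/4 · (6,3)N 3/4 · (6,4)S 0/4 · (6,5)N 2/3 · (6,7)S 0/1
Row 7: (7,1)N 2/2 · (7,2)N 3/3 · (7,3)N 3/3 · (7,4)N 2/3 · (7,5)N 2/2
Sum over 41 particles: 2/2 + 2/2 + 0/1 + 2/2 + 2/2 + 2/2 + 3/3 + 3/3 + 2/3 + 3/3 + 3/3 + 3/3 + 3/4 + 1/3 + 3/4 + 3/3 + 2/2 + 2/3 + 1/4 + 2/4 + 3/4 + 3/4 + 3/3 + 3/3 + 4/4 + 3/4 + 3/4 + 3/4 + 0/3 + 1/3 + 3/3 + 4/4 + 3/4 + 0/4 + 2/3 + 0/1 + 2/2 + 3/3 + 3/3 + 2/3 + 2/2 = 373/12; mean = 373/12 ÷ 41 = 373/492 = 0.758130… → 0.758.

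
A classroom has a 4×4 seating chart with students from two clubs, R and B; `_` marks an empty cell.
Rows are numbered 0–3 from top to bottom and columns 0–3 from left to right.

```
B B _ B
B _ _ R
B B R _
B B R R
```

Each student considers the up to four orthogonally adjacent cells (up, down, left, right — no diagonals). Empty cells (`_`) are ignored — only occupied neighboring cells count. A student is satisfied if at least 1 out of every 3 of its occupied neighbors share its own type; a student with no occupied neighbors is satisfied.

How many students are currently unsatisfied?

2

Row 0: (0,0)B 2/2 satisfied · (0,1)B 1/1 satisfied · (0,3)B 0/1 not
Row 1: (1,0)B 2/2 satisfied · (1,3)R 0/1 not
Row 2: (2,0)B 3/3 satisfied · (2,1)B 2/3 satisfied · (2,2)R 1/2 satisfied
Row 3: (3,0)B 2/2 satisfied · (3,1)B 2/3 satisfied · (3,2)R 2/3 satisfied · (3,3)R 1/1 satisfied
Unsatisfied: (0,3), (1,3) — 2 in total.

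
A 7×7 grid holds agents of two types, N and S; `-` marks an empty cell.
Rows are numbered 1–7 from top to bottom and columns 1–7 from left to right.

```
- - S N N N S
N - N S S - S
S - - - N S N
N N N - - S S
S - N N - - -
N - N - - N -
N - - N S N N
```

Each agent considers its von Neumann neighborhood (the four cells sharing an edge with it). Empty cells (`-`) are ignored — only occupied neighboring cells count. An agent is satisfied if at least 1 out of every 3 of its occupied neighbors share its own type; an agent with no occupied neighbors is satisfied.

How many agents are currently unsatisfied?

9

(1,3)S 0/2 unhappy
(1,4)N 1/3 ok
(1,5)N 2/3 ok
(1,6)N 1/2 ok
(1,7)S 1/2 ok
(2,1)N 0/1 unhappy
(2,3)N 0/2 unhappy
(2,4)S 1/3 ok
(2,5)S 1/3 ok
(2,7)S 1/2 ok
(3,1)S 0/2 unhappy
(3,5)N 0/2 unhappy
(3,6)S 1/3 ok
(3,7)N 0/3 unhappy
(4,1)N 1/3 ok
(4,2)N 2/2 ok
(4,3)N 2/2 ok
(4,6)S 2/2 ok
(4,7)S 1/2 ok
(5,1)S 0/2 unhappy
(5,3)N 3/3 ok
(5,4)N 1/1 ok
(6,1)N 1/2 ok
(6,3)N 1/1 ok
(6,6)N 1/1 ok
(7,1)N 1/1 ok
(7,4)N 0/1 unhappy
(7,5)S 0/2 unhappy
(7,6)N 2/3 ok
(7,7)N 1/1 ok
Unsatisfied: (1,3), (2,1), (2,3), (3,1), (3,5), (3,7), (5,1), (7,4), (7,5) — 9 in total.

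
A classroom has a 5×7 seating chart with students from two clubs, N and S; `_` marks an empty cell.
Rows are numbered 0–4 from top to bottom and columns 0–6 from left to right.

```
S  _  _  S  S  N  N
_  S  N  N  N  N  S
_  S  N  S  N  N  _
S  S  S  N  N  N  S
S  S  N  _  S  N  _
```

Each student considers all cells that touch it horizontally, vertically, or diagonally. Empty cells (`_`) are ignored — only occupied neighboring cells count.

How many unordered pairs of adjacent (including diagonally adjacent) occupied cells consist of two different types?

Scan each occupied cell's neighbors to the right and below (and the two forward diagonals) so each pair is counted once.
From row 0: 9 unlike of 15 pairs (running 9/15).
From row 1: 8 unlike of 19 pairs (running 17/34).
From row 2: 8 unlike of 19 pairs (running 25/53).
From row 3: 8 unlike of 20 pairs (running 33/73).
From row 4: 2 unlike of 3 pairs (running 35/76).
Total adjacent occupied pairs: 76; unlike-type pairs: 35.

35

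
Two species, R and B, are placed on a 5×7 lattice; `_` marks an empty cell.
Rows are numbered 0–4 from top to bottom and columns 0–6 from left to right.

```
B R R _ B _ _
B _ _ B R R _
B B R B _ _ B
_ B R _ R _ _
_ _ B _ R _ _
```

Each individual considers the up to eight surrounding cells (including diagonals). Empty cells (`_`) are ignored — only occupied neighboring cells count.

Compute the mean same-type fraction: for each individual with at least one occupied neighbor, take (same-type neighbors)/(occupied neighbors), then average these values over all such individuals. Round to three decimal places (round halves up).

(0,0)B 1/2
(0,1)R 1/3
(0,2)R 1/2
(0,4)B 1/3
(1,0)B 3/4
(1,3)B 2/5
(1,4)R 1/4
(1,5)R 1/3
(2,0)B 3/3
(2,1)B 3/5
(2,2)R 1/5
(2,3)B 1/5
(2,6)B 0/1
(3,1)B 3/5
(3,2)R 1/5
(3,4)R 1/2
(4,2)B 1/2
(4,4)R 1/1
Sum over 18 individuals: 1/2 + 1/3 + 1/2 + 1/3 + 3/4 + 2/5 + 1/4 + 1/3 + 3/3 + 3/5 + 1/5 + 1/5 + 0/1 + 3/5 + 1/5 + 1/2 + 1/2 + 1/1 = 41/5; mean = 41/5 ÷ 18 = 41/90 = 0.455555… → 0.456.

0.456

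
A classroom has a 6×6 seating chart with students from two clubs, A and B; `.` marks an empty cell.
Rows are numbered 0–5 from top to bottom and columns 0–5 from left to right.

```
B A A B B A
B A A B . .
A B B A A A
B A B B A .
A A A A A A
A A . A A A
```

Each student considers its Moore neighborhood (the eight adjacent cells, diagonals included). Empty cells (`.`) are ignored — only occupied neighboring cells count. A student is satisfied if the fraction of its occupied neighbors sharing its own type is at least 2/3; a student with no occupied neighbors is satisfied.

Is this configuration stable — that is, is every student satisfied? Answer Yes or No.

Row 0: (0,0)B 1/3 ✗ · (0,1)A 3/5 ✗ · (0,2)A 3/5 ✗ · (0,3)B 2/4 ✗ · (0,4)B 2/3 ✓ · (0,5)A 0/1 ✗
Row 1: (1,0)B 2/5 ✗ · (1,1)A 4/8 ✗ · (1,2)A 4/8 ✗ · (1,3)B 3/7 ✗
Row 2: (2,0)A 2/5 ✗ · (2,1)B 4/8 ✗ · (2,2)B 4/8 ✗ · (2,3)A 3/7 ✗ · (2,4)A 3/5 ✗ · (2,5)A 2/2 ✓
Row 3: (3,0)B 1/5 ✗ · (3,1)A 4/8 ✗ · (3,2)B 3/8 ✗ · (3,3)B 2/8 ✗ · (3,4)A 6/7 ✓
Row 4: (4,0)A 4/5 ✓ · (4,1)A 5/7 ✓ · (4,2)A 5/7 ✓ · (4,3)A 5/7 ✓ · (4,4)A 6/7 ✓ · (4,5)A 4/4 ✓
Row 5: (5,0)A 3/3 ✓ · (5,1)A 4/4 ✓ · (5,3)A 4/4 ✓ · (5,4)A 5/5 ✓ · (5,5)A 3/3 ✓
For instance (0,0) has only 1/3 same-type neighbors, below 2/3.

No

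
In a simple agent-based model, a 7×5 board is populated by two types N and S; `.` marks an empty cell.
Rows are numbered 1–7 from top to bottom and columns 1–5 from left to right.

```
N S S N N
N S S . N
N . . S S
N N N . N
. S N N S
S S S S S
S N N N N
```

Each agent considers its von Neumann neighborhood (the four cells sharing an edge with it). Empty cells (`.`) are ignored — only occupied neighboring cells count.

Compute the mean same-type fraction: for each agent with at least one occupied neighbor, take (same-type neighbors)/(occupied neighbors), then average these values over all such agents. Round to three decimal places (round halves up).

Row 1: (1,1)N 1/2 · (1,2)S 2/3 · (1,3)S 2/3 · (1,4)N 1/2 · (1,5)N 2/2
Row 2: (2,1)N 2/3 · (2,2)S 2/3 · (2,3)S 2/2 · (2,5)N 1/2
Row 3: (3,1)N 2/2 · (3,4)S 1/1 · (3,5)S 1/3
Row 4: (4,1)N 2/2 · (4,2)N 2/3 · (4,3)N 2/2 · (4,5)N 0/2
Row 5: (5,2)S 1/3 · (5,3)N 2/4 · (5,4)N 1/3 · (5,5)S 1/3
Row 6: (6,1)S 2/2 · (6,2)S 3/4 · (6,3)S 2/4 · (6,4)S 2/4 · (6,5)S 2/3
Row 7: (7,1)S 1/2 · (7,2)N 1/3 · (7,3)N 2/3 · (7,4)N 2/3 · (7,5)N 1/2
Sum over 30 agents: 1/2 + 2/3 + 2/3 + 1/2 + 2/2 + 2/3 + 2/3 + 2/2 + 1/2 + 2/2 + 1/1 + 1/3 + 2/2 + 2/3 + 2/2 + 0/2 + 1/3 + 2/4 + 1/3 + 1/3 + 2/2 + 3/4 + 2/4 + 2/4 + 2/3 + 1/2 + 1/3 + 2/3 + 2/3 + 1/2 = 75/4; mean = 75/4 ÷ 30 = 5/8 = 0.625 → 0.625.

0.625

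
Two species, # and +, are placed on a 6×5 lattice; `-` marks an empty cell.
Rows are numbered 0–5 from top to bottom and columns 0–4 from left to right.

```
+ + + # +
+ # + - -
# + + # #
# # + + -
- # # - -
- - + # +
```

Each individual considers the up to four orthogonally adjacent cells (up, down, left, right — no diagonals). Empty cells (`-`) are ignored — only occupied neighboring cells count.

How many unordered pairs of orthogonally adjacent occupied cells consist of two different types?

16

Scan each occupied cell's neighbors to the right and below so each pair is counted once.
Row 0: +(0,0)–+(0,1)= +(0,0)–+(1,0)= +(0,1)–+(0,2)= +(0,1)–#(1,1)≠ +(0,2)–#(0,3)≠ +(0,2)–+(1,2)= #(0,3)–+(0,4)≠  → 3/7 unlike.
Row 1: +(1,0)–#(1,1)≠ +(1,0)–#(2,0)≠ #(1,1)–+(1,2)≠ #(1,1)–+(2,1)≠ +(1,2)–+(2,2)=  → 4/5 unlike.
Row 2: #(2,0)–+(2,1)≠ #(2,0)–#(3,0)= +(2,1)–+(2,2)= +(2,1)–#(3,1)≠ +(2,2)–#(2,3)≠ +(2,2)–+(3,2)= #(2,3)–#(2,4)= #(2,3)–+(3,3)≠  → 4/8 unlike.
Row 3: #(3,0)–#(3,1)= #(3,1)–+(3,2)≠ #(3,1)–#(4,1)= +(3,2)–+(3,3)= +(3,2)–#(4,2)≠  → 2/5 unlike.
Row 4: #(4,1)–#(4,2)= #(4,2)–+(5,2)≠  → 1/2 unlike.
Row 5: +(5,2)–#(5,3)≠ #(5,3)–+(5,4)≠  → 2/2 unlike.
Total adjacent occupied pairs: 29; unlike-type pairs: 16.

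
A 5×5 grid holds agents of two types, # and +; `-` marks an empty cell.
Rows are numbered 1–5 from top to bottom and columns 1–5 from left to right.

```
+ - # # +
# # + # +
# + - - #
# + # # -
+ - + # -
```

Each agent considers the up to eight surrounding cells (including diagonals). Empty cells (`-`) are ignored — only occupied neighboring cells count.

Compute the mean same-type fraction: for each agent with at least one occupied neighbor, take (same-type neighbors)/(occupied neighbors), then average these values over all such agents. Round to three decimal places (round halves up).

0.437

Row 1: (1,1)+ 0/2 · (1,3)# 3/4 · (1,4)# 2/5 · (1,5)+ 1/3
Row 2: (2,1)# 2/4 · (2,2)# 3/6 · (2,3)+ 1/5 · (2,4)# 3/6 · (2,5)+ 1/4
Row 3: (3,1)# 3/5 · (3,2)+ 2/7 · (3,5)# 2/3
Row 4: (4,1)# 1/4 · (4,2)+ 3/6 · (4,3)# 2/5 · (4,4)# 3/4
Row 5: (5,1)+ 1/2 · (5,3)+ 1/4 · (5,4)# 2/3
Sum over 19 agents: 0/2 + 3/4 + 2/5 + 1/3 + 2/4 + 3/6 + 1/5 + 3/6 + 1/4 + 3/5 + 2/7 + 2/3 + 1/4 + 3/6 + 2/5 + 3/4 + 1/2 + 1/4 + 2/3 = 3487/420; mean = 3487/420 ÷ 19 = 3487/7980 = 0.436967… → 0.437.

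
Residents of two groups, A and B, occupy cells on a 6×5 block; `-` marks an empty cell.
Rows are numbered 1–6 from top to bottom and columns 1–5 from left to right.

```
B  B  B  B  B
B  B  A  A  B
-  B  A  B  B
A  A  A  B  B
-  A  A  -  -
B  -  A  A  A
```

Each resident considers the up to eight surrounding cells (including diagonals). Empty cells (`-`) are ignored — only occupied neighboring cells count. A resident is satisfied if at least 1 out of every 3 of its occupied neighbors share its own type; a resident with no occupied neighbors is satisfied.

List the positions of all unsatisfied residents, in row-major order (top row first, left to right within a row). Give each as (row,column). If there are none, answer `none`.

Row 1: (1,1)B 3/3 ok · (1,2)B 4/5 ok · (1,3)B 3/5 ok · (1,4)B 3/5 ok · (1,5)B 2/3 ok
Row 2: (2,1)B 4/4 ok · (2,2)B 5/7 ok · (2,3)A 2/8 unhappy · (2,4)A 2/8 unhappy · (2,5)B 4/5 ok
Row 3: (3,2)B 2/7 unhappy · (3,3)A 4/8 ok · (3,4)B 4/8 ok · (3,5)B 4/5 ok
Row 4: (4,1)A 2/3 ok · (4,2)A 5/6 ok · (4,3)A 4/7 ok · (4,4)B 3/6 ok · (4,5)B 3/3 ok
Row 5: (5,2)A 5/6 ok · (5,3)A 5/6 ok
Row 6: (6,1)B 0/1 unhappy · (6,3)A 3/3 ok · (6,4)A 3/3 ok · (6,5)A 1/1 ok

(2,3), (2,4), (3,2), (6,1)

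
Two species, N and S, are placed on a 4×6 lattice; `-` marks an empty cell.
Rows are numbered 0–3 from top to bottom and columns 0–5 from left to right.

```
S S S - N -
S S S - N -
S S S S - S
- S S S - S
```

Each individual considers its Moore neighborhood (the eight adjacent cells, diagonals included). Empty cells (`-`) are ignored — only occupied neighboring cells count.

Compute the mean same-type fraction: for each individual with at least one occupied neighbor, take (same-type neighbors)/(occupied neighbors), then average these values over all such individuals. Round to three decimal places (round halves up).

0.920

(0,0)S 3/3
(0,1)S 5/5
(0,2)S 3/3
(0,4)N 1/1
(1,0)S 5/5
(1,1)S 8/8
(1,2)S 6/6
(1,4)N 1/3
(2,0)S 4/4
(2,1)S 7/7
(2,2)S 7/7
(2,3)S 4/5
(2,5)S 1/2
(3,1)S 4/4
(3,2)S 5/5
(3,3)S 3/3
(3,5)S 1/1
Sum over 17 individuals: 3/3 + 5/5 + 3/3 + 1/1 + 5/5 + 8/8 + 6/6 + 1/3 + 4/4 + 7/7 + 7/7 + 4/5 + 1/2 + 4/4 + 5/5 + 3/3 + 1/1 = 469/30; mean = 469/30 ÷ 17 = 469/510 = 0.919607… → 0.920.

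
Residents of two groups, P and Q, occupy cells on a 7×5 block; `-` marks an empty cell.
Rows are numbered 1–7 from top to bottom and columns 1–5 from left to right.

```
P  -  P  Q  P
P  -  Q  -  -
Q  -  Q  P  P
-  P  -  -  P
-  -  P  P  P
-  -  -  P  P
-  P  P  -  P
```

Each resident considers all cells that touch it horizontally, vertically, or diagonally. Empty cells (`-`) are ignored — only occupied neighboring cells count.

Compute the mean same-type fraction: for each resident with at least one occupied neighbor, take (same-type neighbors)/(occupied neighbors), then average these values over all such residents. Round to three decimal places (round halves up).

Row 1: (1,1)P 1/1 · (1,3)P 0/2 · (1,4)Q 1/3 · (1,5)P 0/1
Row 2: (2,1)P 1/2 · (2,3)Q 2/4
Row 3: (3,1)Q 0/2 · (3,3)Q 1/3 · (3,4)P 2/4 · (3,5)P 2/2
Row 4: (4,2)P 1/3 · (4,5)P 4/4
Row 5: (5,3)P 3/3 · (5,4)P 5/5 · (5,5)P 4/4
Row 6: (6,4)P 6/6 · (6,5)P 4/4
Row 7: (7,2)P 1/1 · (7,3)P 2/2 · (7,5)P 2/2
Sum over 20 residents: 1/1 + 0/2 + 1/3 + 0/1 + 1/2 + 2/4 + 0/2 + 1/3 + 2/4 + 2/2 + 1/3 + 4/4 + 3/3 + 5/5 + 4/4 + 6/6 + 4/4 + 1/1 + 2/2 + 2/2 = 27/2; mean = 27/2 ÷ 20 = 27/40 = 0.675 → 0.675.

0.675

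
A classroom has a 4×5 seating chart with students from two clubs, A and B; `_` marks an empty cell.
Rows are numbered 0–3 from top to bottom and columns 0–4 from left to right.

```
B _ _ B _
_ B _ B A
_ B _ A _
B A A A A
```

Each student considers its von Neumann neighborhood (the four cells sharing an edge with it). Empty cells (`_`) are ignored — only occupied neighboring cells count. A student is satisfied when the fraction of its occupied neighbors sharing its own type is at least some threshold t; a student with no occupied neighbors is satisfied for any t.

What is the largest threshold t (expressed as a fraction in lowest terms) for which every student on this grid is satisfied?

(0,0)B — no occupied neighbors
(0,3)B 1/1
(1,1)B 1/1
(1,3)B 1/3
(1,4)A 0/1
(2,1)B 1/2
(2,3)A 1/2
(3,0)B 0/1
(3,1)A 1/3
(3,2)A 2/2
(3,3)A 3/3
(3,4)A 1/1
The smallest same-type fraction is 0/1 at (1,4), which reduces to 0/1. Any threshold above that leaves this student unsatisfied.

0/1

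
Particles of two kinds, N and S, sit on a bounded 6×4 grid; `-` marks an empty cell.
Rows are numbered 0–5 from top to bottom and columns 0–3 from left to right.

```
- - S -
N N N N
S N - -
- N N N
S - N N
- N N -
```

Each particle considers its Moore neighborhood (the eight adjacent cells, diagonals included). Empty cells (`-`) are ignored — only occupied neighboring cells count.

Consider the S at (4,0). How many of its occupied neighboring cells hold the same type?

Occupied neighbors of (4,0): (3,1)=N, (5,1)=N.
Same type (S): 0 of 2.

0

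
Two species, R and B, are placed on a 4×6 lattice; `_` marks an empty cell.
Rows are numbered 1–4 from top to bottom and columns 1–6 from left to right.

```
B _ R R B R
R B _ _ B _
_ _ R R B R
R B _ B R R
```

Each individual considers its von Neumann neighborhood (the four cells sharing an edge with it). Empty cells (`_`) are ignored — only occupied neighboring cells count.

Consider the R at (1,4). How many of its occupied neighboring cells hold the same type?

Occupied neighbors of (1,4): (1,3)=R, (1,5)=B.
Same type (R): 1 of 2.

1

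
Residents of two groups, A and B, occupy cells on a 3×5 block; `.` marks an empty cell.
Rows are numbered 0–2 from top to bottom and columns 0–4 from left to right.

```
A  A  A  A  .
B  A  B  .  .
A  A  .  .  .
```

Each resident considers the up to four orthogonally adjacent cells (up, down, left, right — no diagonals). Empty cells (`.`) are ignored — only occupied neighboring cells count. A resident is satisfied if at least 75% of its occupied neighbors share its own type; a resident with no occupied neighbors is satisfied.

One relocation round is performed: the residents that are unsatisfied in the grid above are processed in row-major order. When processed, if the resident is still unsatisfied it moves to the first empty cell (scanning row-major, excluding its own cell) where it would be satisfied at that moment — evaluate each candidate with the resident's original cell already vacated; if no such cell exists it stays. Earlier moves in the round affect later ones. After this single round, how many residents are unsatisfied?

Initially unsatisfied (in order): (0,0), (0,2), (1,0), (1,1), (1,2), (2,0).
  (0,0) → (0,4).
  (0,2) → (1,4).
  (1,0) → (2,3).
  (1,1) → (0,0).
  (1,2): now satisfied by earlier moves; stays.
  (2,0): now satisfied by earlier moves; stays.
Resulting grid:
A A . A A
. . B . A
A A . B .
All satisfied now.

0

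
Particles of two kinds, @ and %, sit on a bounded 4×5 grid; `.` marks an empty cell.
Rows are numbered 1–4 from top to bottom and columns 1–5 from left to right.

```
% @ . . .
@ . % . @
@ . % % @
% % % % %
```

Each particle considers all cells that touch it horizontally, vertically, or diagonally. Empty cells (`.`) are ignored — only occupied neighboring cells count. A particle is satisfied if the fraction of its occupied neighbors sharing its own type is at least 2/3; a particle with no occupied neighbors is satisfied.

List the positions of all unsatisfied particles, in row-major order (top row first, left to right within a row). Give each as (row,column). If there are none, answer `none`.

(1,1)% 0/2 not
(1,2)@ 1/3 not
(2,1)@ 2/3 satisfied
(2,3)% 2/3 satisfied
(2,5)@ 1/2 not
(3,1)@ 1/3 not
(3,3)% 5/5 satisfied
(3,4)% 5/7 satisfied
(3,5)@ 1/4 not
(4,1)% 1/2 not
(4,2)% 3/4 satisfied
(4,3)% 4/4 satisfied
(4,4)% 4/5 satisfied
(4,5)% 2/3 satisfied

(1,1), (1,2), (2,5), (3,1), (3,5), (4,1)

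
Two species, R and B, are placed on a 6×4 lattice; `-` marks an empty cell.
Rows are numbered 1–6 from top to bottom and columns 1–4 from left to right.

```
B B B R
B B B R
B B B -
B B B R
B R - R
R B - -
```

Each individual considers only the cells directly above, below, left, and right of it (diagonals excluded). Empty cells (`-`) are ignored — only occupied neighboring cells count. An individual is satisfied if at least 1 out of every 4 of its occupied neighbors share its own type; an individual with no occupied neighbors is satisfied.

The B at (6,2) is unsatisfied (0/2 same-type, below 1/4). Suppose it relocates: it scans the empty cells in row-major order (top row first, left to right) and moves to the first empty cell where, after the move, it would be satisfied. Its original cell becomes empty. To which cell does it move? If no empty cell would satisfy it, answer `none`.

Vacating (6,2). Empty cells in order:
  (3,4): 1/3 same-type → satisfied — stop here.

(3,4)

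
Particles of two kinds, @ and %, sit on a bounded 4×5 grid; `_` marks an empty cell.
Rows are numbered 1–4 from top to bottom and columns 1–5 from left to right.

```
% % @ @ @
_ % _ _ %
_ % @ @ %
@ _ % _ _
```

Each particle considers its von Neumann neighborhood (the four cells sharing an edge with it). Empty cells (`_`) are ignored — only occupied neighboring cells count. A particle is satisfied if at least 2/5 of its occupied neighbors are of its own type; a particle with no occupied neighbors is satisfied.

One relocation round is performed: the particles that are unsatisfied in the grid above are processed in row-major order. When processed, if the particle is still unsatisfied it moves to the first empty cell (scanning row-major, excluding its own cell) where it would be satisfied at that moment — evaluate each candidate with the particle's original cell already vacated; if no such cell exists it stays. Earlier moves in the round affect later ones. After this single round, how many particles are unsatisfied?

Initially unsatisfied (in order): (3,3), (4,3).
  (3,3) → (2,3).
  (4,3): now satisfied by earlier moves; stays.
Resulting grid:
% % @ @ @
_ % @ _ %
_ % _ @ %
@ _ % _ _
Unsatisfied now: (3,4).

1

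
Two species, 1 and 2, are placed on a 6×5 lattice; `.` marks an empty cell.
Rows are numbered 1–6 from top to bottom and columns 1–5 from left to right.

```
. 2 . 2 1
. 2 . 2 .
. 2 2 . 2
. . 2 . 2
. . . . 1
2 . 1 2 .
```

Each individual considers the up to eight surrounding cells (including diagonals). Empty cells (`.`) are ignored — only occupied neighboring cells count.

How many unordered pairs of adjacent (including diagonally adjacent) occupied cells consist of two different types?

Scan each occupied cell's neighbors to the right and below (and the two forward diagonals) so each pair is counted once.
Row 1: 2(1,2)–2(2,2)= 2(1,4)–1(1,5)≠ 2(1,4)–2(2,4)= 1(1,5)–2(2,4)≠  → 2/4 unlike.
Row 2: 2(2,2)–2(3,2)= 2(2,2)–2(3,3)= 2(2,4)–2(3,5)= 2(2,4)–2(3,3)=  → 0/4 unlike.
Row 3: 2(3,2)–2(3,3)= 2(3,2)–2(4,3)= 2(3,3)–2(4,3)= 2(3,5)–2(4,5)=  → 0/4 unlike.
Row 4: 2(4,5)–1(5,5)≠  → 1/1 unlike.
Row 5: 1(5,5)–2(6,4)≠  → 1/1 unlike.
Row 6: 1(6,3)–2(6,4)≠  → 1/1 unlike.
Total adjacent occupied pairs: 15; unlike-type pairs: 5.

5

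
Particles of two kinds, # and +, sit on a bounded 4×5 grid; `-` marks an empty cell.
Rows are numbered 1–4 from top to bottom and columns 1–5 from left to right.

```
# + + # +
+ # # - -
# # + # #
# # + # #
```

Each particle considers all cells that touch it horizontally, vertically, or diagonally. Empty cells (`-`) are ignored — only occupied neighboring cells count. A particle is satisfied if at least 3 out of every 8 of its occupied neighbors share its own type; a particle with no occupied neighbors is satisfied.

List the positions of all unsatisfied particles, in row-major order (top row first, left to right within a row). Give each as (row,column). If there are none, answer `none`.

(1,1)# 1/3 not
(1,2)+ 2/5 satisfied
(1,3)+ 1/4 not
(1,4)# 1/3 not
(1,5)+ 0/1 not
(2,1)+ 1/5 not
(2,2)# 4/8 satisfied
(2,3)# 4/7 satisfied
(3,1)# 4/5 satisfied
(3,2)# 5/8 satisfied
(3,3)+ 1/7 not
(3,4)# 4/6 satisfied
(3,5)# 3/3 satisfied
(4,1)# 3/3 satisfied
(4,2)# 3/5 satisfied
(4,3)+ 1/5 not
(4,4)# 3/5 satisfied
(4,5)# 3/3 satisfied

(1,1), (1,3), (1,4), (1,5), (2,1), (3,3), (4,3)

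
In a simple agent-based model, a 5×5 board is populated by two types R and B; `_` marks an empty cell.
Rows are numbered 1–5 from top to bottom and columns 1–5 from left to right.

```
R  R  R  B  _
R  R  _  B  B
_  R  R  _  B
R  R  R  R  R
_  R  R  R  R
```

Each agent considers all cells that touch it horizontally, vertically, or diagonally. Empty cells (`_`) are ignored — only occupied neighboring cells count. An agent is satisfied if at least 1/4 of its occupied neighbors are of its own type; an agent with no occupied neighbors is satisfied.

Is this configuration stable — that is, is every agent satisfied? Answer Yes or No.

Yes

(1,1)R 3/3 ✓
(1,2)R 4/4 ✓
(1,3)R 2/4 ✓
(1,4)B 2/3 ✓
(2,1)R 4/4 ✓
(2,2)R 6/6 ✓
(2,4)B 3/5 ✓
(2,5)B 3/3 ✓
(3,2)R 6/6 ✓
(3,3)R 5/6 ✓
(3,5)B 2/4 ✓
(4,1)R 3/3 ✓
(4,2)R 6/6 ✓
(4,3)R 7/7 ✓
(4,4)R 6/7 ✓
(4,5)R 3/4 ✓
(5,2)R 4/4 ✓
(5,3)R 5/5 ✓
(5,4)R 5/5 ✓
(5,5)R 3/3 ✓
All meet the threshold, so the configuration is stable.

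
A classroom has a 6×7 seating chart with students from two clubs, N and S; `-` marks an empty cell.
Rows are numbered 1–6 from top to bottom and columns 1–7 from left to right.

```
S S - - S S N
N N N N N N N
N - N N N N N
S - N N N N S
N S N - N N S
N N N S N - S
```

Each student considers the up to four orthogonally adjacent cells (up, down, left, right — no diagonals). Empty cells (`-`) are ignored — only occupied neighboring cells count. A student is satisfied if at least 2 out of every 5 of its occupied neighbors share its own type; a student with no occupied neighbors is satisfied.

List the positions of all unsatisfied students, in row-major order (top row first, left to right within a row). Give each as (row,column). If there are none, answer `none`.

(1,6), (4,1), (4,7), (5,1), (5,2), (6,4)

(1,1)S 1/2 ok
(1,2)S 1/2 ok
(1,5)S 1/2 ok
(1,6)S 1/3 unhappy
(1,7)N 1/2 ok
(2,1)N 2/3 ok
(2,2)N 2/3 ok
(2,3)N 3/3 ok
(2,4)N 3/3 ok
(2,5)N 3/4 ok
(2,6)N 3/4 ok
(2,7)N 3/3 ok
(3,1)N 1/2 ok
(3,3)N 3/3 ok
(3,4)N 4/4 ok
(3,5)N 4/4 ok
(3,6)N 4/4 ok
(3,7)N 2/3 ok
(4,1)S 0/2 unhappy
(4,3)N 3/3 ok
(4,4)N 3/3 ok
(4,5)N 4/4 ok
(4,6)N 3/4 ok
(4,7)S 1/3 unhappy
(5,1)N 1/3 unhappy
(5,2)S 0/3 unhappy
(5,3)N 2/3 ok
(5,5)N 3/3 ok
(5,6)N 2/3 ok
(5,7)S 2/3 ok
(6,1)N 2/2 ok
(6,2)N 2/3 ok
(6,3)N 2/3 ok
(6,4)S 0/2 unhappy
(6,5)N 1/2 ok
(6,7)S 1/1 ok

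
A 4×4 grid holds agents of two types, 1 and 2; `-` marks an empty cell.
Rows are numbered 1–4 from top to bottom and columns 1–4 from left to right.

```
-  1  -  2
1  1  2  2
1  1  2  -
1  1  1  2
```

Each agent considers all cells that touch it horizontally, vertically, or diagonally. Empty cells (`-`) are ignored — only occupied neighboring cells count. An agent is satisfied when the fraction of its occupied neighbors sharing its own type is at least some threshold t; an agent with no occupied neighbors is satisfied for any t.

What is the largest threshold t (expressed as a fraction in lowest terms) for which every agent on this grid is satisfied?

Row 1: (1,2)1 2/3 · (1,4)2 2/2
Row 2: (2,1)1 4/4 · (2,2)1 4/6 · (2,3)2 3/6 · (2,4)2 3/3
Row 3: (3,1)1 5/5 · (3,2)1 6/8 · (3,3)2 3/7
Row 4: (4,1)1 3/3 · (4,2)1 4/5 · (4,3)1 2/4 · (4,4)2 1/2
The smallest same-type fraction is 3/7 at (3,3), which reduces to 3/7. Any threshold above that leaves this agent unsatisfied.

3/7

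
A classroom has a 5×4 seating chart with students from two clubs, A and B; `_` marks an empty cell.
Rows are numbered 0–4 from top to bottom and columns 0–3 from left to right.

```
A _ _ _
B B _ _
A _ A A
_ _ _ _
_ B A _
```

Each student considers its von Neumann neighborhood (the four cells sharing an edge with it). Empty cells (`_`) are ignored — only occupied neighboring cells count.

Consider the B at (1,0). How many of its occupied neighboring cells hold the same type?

1

Occupied neighbors of (1,0): (0,0)=A, (2,0)=A, (1,1)=B.
Same type (B): 1 of 3.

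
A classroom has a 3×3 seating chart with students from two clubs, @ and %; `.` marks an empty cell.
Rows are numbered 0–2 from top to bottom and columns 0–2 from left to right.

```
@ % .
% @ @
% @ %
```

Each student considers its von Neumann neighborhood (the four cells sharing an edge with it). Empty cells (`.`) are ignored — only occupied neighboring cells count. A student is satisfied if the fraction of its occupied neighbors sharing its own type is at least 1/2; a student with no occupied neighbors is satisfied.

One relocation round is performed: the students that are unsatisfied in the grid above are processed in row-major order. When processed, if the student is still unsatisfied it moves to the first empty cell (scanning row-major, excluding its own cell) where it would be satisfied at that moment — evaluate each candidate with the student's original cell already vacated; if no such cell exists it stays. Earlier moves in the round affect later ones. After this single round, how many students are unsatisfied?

0

Initially unsatisfied (in order): (0,0), (0,1), (1,0), (2,1), (2,2).
  (0,0) → (0,2).
  (0,1) → (0,0).
  (1,0): now satisfied by earlier moves; stays.
  (2,1) → (0,1).
  (2,2) → (2,1).
Resulting grid:
% @ @
% @ @
% % .
All satisfied now.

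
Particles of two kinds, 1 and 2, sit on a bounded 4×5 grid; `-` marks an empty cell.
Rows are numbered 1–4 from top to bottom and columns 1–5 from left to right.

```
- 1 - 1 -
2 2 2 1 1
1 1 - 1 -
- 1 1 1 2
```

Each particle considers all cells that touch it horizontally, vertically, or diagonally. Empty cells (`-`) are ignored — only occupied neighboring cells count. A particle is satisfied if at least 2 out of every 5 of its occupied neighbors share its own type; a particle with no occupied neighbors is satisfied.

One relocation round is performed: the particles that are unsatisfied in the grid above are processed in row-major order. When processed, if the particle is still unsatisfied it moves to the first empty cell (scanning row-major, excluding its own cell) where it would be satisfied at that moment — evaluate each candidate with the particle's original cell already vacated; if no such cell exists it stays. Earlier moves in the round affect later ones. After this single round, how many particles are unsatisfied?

Initially unsatisfied (in order): (1,2), (2,1), (2,3), (4,5).
  (1,2) → (1,3).
  (2,1) → (1,1).
  (2,3) → (1,2).
  (4,5) → (2,1).
Resulting grid:
2 2 1 1 -
2 2 - 1 1
1 1 - 1 -
- 1 1 1 -
All satisfied now.

0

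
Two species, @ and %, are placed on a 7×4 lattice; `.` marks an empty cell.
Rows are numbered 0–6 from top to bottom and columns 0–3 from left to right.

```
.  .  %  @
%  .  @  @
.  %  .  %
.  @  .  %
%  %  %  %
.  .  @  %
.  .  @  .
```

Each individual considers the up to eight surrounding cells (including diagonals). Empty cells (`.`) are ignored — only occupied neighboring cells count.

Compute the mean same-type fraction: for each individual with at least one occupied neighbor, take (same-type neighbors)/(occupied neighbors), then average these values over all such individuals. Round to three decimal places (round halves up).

0.491

(0,2)% 0/3
(0,3)@ 2/3
(1,0)% 1/1
(1,2)@ 2/5
(1,3)@ 2/4
(2,1)% 1/3
(2,3)% 1/3
(3,1)@ 0/4
(3,3)% 3/3
(4,0)% 1/2
(4,1)% 2/4
(4,2)% 4/6
(4,3)% 3/4
(5,2)@ 1/5
(5,3)% 2/4
(6,2)@ 1/2
Sum over 16 individuals: 0/3 + 2/3 + 1/1 + 2/5 + 2/4 + 1/3 + 1/3 + 0/4 + 3/3 + 1/2 + 2/4 + 4/6 + 3/4 + 1/5 + 2/4 + 1/2 = 157/20; mean = 157/20 ÷ 16 = 157/320 = 0.490625 → 0.491.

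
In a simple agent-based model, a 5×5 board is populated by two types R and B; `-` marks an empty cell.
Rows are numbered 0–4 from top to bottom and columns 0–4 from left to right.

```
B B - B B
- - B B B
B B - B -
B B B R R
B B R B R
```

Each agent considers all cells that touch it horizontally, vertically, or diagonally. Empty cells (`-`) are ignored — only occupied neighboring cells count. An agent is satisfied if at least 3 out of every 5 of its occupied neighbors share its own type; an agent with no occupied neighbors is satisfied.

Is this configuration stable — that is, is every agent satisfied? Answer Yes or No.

Row 0: (0,0)B 1/1 satisfied · (0,1)B 2/2 satisfied · (0,3)B 4/4 satisfied · (0,4)B 3/3 satisfied
Row 1: (1,2)B 5/5 satisfied · (1,3)B 5/5 satisfied · (1,4)B 4/4 satisfied
Row 2: (2,0)B 3/3 satisfied · (2,1)B 5/5 satisfied · (2,3)B 4/6 satisfied
Row 3: (3,0)B 5/5 satisfied · (3,1)B 6/7 satisfied · (3,2)B 5/7 satisfied · (3,3)R 3/6 not · (3,4)R 2/4 not
Row 4: (4,0)B 3/3 satisfied · (4,1)B 4/5 satisfied · (4,2)R 1/5 not · (4,3)B 1/5 not · (4,4)R 2/3 satisfied
For instance (3,3) has only 3/6 same-type neighbors, below 3/5.

No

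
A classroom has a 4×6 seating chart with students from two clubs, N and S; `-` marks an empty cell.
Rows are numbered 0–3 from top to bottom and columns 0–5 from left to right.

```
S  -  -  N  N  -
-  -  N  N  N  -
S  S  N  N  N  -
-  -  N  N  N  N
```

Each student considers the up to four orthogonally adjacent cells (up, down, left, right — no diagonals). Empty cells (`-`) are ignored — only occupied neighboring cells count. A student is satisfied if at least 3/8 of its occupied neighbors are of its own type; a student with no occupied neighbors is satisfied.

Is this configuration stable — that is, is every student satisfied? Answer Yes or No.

Yes

(0,0)S 0/0 satisfied
(0,3)N 2/2 satisfied
(0,4)N 2/2 satisfied
(1,2)N 2/2 satisfied
(1,3)N 4/4 satisfied
(1,4)N 3/3 satisfied
(2,0)S 1/1 satisfied
(2,1)S 1/2 satisfied
(2,2)N 3/4 satisfied
(2,3)N 4/4 satisfied
(2,4)N 3/3 satisfied
(3,2)N 2/2 satisfied
(3,3)N 3/3 satisfied
(3,4)N 3/3 satisfied
(3,5)N 1/1 satisfied
All meet the threshold, so the configuration is stable.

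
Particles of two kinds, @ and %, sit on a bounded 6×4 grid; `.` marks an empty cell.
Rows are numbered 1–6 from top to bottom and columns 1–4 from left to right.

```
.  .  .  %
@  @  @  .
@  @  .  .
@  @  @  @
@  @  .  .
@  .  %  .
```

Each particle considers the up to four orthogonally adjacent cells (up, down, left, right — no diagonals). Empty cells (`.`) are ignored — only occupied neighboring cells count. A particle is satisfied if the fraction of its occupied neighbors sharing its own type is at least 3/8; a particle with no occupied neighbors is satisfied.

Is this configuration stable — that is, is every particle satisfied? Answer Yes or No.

Yes

(1,4)% 0/0 ok
(2,1)@ 2/2 ok
(2,2)@ 3/3 ok
(2,3)@ 1/1 ok
(3,1)@ 3/3 ok
(3,2)@ 3/3 ok
(4,1)@ 3/3 ok
(4,2)@ 4/4 ok
(4,3)@ 2/2 ok
(4,4)@ 1/1 ok
(5,1)@ 3/3 ok
(5,2)@ 2/2 ok
(6,1)@ 1/1 ok
(6,3)% 0/0 ok
All meet the threshold, so the configuration is stable.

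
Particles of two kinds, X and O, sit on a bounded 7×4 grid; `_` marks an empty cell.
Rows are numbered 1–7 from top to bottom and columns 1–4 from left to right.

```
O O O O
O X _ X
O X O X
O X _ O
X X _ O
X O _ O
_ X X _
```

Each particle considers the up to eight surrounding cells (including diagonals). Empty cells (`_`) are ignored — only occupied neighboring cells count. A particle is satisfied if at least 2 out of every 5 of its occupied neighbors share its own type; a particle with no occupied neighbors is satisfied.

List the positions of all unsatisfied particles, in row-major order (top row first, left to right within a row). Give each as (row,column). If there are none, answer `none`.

Row 1: (1,1)O 2/3 ok · (1,2)O 3/4 ok · (1,3)O 2/4 ok · (1,4)O 1/2 ok
Row 2: (2,1)O 3/5 ok · (2,2)X 1/7 unhappy · (2,4)X 1/4 unhappy
Row 3: (3,1)O 2/5 ok · (3,2)X 2/6 unhappy · (3,3)O 1/6 unhappy · (3,4)X 1/3 unhappy
Row 4: (4,1)O 1/5 unhappy · (4,2)X 3/6 ok · (4,4)O 2/3 ok
Row 5: (5,1)X 3/5 ok · (5,2)X 3/5 ok · (5,4)O 2/2 ok
Row 6: (6,1)X 3/4 ok · (6,2)O 0/5 unhappy · (6,4)O 1/2 ok
Row 7: (7,2)X 2/3 ok · (7,3)X 1/3 unhappy

(2,2), (2,4), (3,2), (3,3), (3,4), (4,1), (6,2), (7,3)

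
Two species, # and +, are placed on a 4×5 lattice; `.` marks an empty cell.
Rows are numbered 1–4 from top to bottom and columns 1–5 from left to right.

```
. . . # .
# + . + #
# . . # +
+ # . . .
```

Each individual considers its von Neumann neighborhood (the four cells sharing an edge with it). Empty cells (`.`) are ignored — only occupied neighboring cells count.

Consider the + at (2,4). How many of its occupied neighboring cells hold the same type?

Occupied neighbors of (2,4): (1,4)=#, (3,4)=#, (2,5)=#.
Same type (+): 0 of 3.

0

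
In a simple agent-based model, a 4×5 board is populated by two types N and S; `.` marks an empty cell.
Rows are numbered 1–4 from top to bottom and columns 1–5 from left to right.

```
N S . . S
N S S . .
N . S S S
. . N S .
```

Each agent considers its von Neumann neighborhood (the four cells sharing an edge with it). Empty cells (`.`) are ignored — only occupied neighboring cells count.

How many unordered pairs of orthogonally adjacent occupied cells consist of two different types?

Scan each occupied cell's neighbors to the right and below so each pair is counted once.
Row 1: N(1,1)–S(1,2)≠ N(1,1)–N(2,1)= S(1,2)–S(2,2)=  → 1/3 unlike.
Row 2: N(2,1)–S(2,2)≠ N(2,1)–N(3,1)= S(2,2)–S(2,3)= S(2,3)–S(3,3)=  → 1/4 unlike.
Row 3: S(3,3)–S(3,4)= S(3,3)–N(4,3)≠ S(3,4)–S(3,5)= S(3,4)–S(4,4)=  → 1/4 unlike.
Row 4: N(4,3)–S(4,4)≠  → 1/1 unlike.
Total adjacent occupied pairs: 12; unlike-type pairs: 4.

4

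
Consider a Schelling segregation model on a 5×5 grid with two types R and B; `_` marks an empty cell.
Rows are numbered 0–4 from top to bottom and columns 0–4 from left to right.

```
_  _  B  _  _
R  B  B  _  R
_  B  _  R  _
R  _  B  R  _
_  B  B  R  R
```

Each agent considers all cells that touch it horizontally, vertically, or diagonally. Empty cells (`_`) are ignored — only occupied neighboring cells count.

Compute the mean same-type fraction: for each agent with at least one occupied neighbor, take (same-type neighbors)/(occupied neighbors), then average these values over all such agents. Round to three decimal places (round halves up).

(0,2)B 2/2
(1,0)R 0/2
(1,1)B 3/4
(1,2)B 3/4
(1,4)R 1/1
(2,1)B 3/5
(2,3)R 2/4
(3,0)R 0/2
(3,2)B 3/6
(3,3)R 3/5
(4,1)B 2/3
(4,2)B 2/4
(4,3)R 2/4
(4,4)R 2/2
Sum over 14 agents: 2/2 + 0/2 + 3/4 + 3/4 + 1/1 + 3/5 + 2/4 + 0/2 + 3/6 + 3/5 + 2/3 + 2/4 + 2/4 + 2/2 = 251/30; mean = 251/30 ÷ 14 = 251/420 = 0.597619… → 0.598.

0.598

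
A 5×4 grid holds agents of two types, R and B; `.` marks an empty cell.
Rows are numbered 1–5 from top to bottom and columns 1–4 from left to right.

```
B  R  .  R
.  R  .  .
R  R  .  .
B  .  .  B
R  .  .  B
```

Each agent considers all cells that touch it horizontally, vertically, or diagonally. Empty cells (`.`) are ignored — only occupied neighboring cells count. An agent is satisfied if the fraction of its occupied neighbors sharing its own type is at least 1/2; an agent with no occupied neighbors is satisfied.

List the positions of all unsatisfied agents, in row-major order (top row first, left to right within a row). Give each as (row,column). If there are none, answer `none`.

(1,1)B 0/2 unhappy
(1,2)R 1/2 ok
(1,4)R 0/0 ok
(2,2)R 3/4 ok
(3,1)R 2/3 ok
(3,2)R 2/3 ok
(4,1)B 0/3 unhappy
(4,4)B 1/1 ok
(5,1)R 0/1 unhappy
(5,4)B 1/1 ok

(1,1), (4,1), (5,1)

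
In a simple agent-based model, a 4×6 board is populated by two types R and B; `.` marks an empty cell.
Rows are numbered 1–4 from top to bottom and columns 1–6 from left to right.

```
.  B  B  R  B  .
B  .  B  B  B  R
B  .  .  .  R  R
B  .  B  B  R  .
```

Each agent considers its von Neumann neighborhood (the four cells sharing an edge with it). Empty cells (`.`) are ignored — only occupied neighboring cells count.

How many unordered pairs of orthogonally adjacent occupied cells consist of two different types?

Scan each occupied cell's neighbors to the right and below so each pair is counted once.
Row 1: B(1,2)–B(1,3)= B(1,3)–R(1,4)≠ B(1,3)–B(2,3)= R(1,4)–B(1,5)≠ R(1,4)–B(2,4)≠ B(1,5)–B(2,5)=  → 3/6 unlike.
Row 2: B(2,1)–B(3,1)= B(2,3)–B(2,4)= B(2,4)–B(2,5)= B(2,5)–R(2,6)≠ B(2,5)–R(3,5)≠ R(2,6)–R(3,6)=  → 2/6 unlike.
Row 3: B(3,1)–B(4,1)= R(3,5)–R(3,6)= R(3,5)–R(4,5)=  → 0/3 unlike.
Row 4: B(4,3)–B(4,4)= B(4,4)–R(4,5)≠  → 1/2 unlike.
Total adjacent occupied pairs: 17; unlike-type pairs: 6.

6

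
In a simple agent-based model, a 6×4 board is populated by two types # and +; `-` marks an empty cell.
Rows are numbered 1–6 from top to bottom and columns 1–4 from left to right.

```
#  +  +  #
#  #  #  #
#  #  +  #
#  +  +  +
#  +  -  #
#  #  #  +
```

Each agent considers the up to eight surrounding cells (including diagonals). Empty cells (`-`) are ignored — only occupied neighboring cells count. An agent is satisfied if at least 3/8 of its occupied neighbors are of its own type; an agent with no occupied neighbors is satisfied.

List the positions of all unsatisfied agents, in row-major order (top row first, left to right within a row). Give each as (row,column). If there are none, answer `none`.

(1,2), (1,3), (5,2), (5,4), (6,4)

Row 1: (1,1)# 2/3 ✓ · (1,2)+ 1/5 ✗ · (1,3)+ 1/5 ✗ · (1,4)# 2/3 ✓
Row 2: (2,1)# 4/5 ✓ · (2,2)# 5/8 ✓ · (2,3)# 5/8 ✓ · (2,4)# 3/5 ✓
Row 3: (3,1)# 4/5 ✓ · (3,2)# 5/8 ✓ · (3,3)+ 3/8 ✓ · (3,4)# 2/5 ✓
Row 4: (4,1)# 3/5 ✓ · (4,2)+ 3/7 ✓ · (4,3)+ 4/7 ✓ · (4,4)+ 2/4 ✓
Row 5: (5,1)# 3/5 ✓ · (5,2)+ 2/7 ✗ · (5,4)# 1/4 ✗
Row 6: (6,1)# 2/3 ✓ · (6,2)# 3/4 ✓ · (6,3)# 2/4 ✓ · (6,4)+ 0/2 ✗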